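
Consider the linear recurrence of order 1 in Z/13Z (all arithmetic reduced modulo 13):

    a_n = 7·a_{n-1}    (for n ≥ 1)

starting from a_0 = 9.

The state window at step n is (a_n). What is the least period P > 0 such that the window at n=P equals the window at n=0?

n=0: window = (9)
n=1: window = (11)
n=2: window = (12)
n=3: window = (6)
n=4: window = (3)
n=5: window = (8)
n=6: window = (4)
n=7: window = (2)
n=8: window = (1)
n=9: window = (7)
n=10: window = (10)
n=11: window = (5)
n=12: window = (9)
window at n=12 equals window at n=0 → period = 12

12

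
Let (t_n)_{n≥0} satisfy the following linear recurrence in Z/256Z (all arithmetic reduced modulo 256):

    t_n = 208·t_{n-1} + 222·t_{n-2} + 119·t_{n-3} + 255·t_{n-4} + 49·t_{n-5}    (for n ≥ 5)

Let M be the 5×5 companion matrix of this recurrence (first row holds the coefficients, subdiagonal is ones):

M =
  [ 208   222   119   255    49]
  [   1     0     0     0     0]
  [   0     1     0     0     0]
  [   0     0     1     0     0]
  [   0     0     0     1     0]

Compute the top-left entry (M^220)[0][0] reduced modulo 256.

(M^220)[0][0] is the top entry after applying M 220 times to the unit state (1, 0, 0, 0, 0). Equivalently it is h_{224} for the auxiliary sequence (h_n) obeying the same recurrence with h_4 = 1 and h_i = 0 for 0 ≤ i < 4:
h_5 = 208·1 + 222·0 + 119·0 + 255·0 + 49·0 = 208
h_6 = 208·208 + 222·1 + 119·0 + 255·0 + 49·0 = 222
h_7 = 208·222 + 222·208 + 119·1 + 255·0 + 49·0 = 55
h_8 = 208·55 + 222·222 + 119·208 + 255·1 + 49·0 = 227
h_9 = 208·227 + 222·55 + 119·222 + 255·208 + 49·1 = 181
h_10 = 208·181 + 222·227 + 119·55 + 255·222 + 49·208 = 109
Continuing the recurrence:
  h_11 = 82;  h_12 = 237;  h_13 = 21;  h_14 = 236;  h_15 = 172;  h_16 = 240
  h_17 = 36;  h_18 = 109;  h_19 = 216;  h_20 = 190;  h_21 = 39;  h_22 = 83
  h_23 = 153;  h_24 = 5;  h_25 = 138;  h_26 = 185;  h_27 = 153;  h_28 = 40
  h_29 = 152;  h_30 = 0;  h_31 = 56;  h_32 = 73;  h_33 = 240;  h_34 = 110
  h_35 = 55;  h_36 = 19;  h_37 = 77;  h_38 = 29;  h_39 = 2;  h_40 = 5
  h_41 = 157;  h_42 = 116;  h_43 = 68;  h_44 = 48;  h_45 = 60;  h_46 = 149
  h_47 = 88;  h_48 = 110;  h_49 = 231;  h_50 = 227;  h_51 = 17;  h_52 = 117
  h_53 = 122;  h_54 = 209;  h_55 = 97;  h_56 = 144;  h_57 = 48;  h_58 = 128
  h_59 = 48;  h_60 = 81;  h_61 = 80;  h_62 = 62;  h_63 = 183;  h_64 = 131
  h_65 = 37;  h_66 = 205;  h_67 = 178;  h_68 = 29;  h_69 = 37;  h_70 = 60
  h_71 = 220;  h_72 = 240;  h_73 = 20;  h_74 = 125;  h_75 = 24;  h_76 = 94
  h_77 = 39;  h_78 = 179;  h_79 = 201;  h_80 = 229;  h_81 = 106;  h_82 = 233
  h_83 = 41;  h_84 = 56;  h_85 = 200;  h_86 = 128;  h_87 = 232;  h_88 = 25
  h_89 = 240;  h_90 = 78;  h_91 = 183;  h_92 = 51;  h_93 = 61;  h_94 = 125
  h_95 = 98;  h_96 = 53;  h_97 = 173;  h_98 = 68;  h_99 = 116;  h_100 = 48
  h_101 = 172;  h_102 = 37;  h_103 = 24;  h_104 = 142;  h_105 = 231;  h_106 = 195
  h_107 = 193;  h_108 = 85;  h_109 = 90;  h_110 = 1;  h_111 = 241;  h_112 = 32
  h_113 = 96;  h_114 = 0;  h_115 = 96;  h_116 = 161;  h_117 = 208;  h_118 = 158
  h_119 = 55;  h_120 = 35;  h_121 = 149;  h_122 = 45;  h_123 = 18;  h_124 = 77
  h_125 = 53;  h_126 = 140;  h_127 = 12;  h_128 = 240;  h_129 = 4;  h_130 = 141
  h_131 = 88;  h_132 = 254;  h_133 = 39;  h_134 = 19;  h_135 = 249;  h_136 = 197
  h_137 = 74;  h_138 = 25;  h_139 = 185;  h_140 = 72;  h_141 = 248;  h_142 = 0
  h_143 = 152;  h_144 = 233;  h_145 = 240;  h_146 = 46;  h_147 = 55;  h_148 = 83
  h_149 = 45;  h_150 = 221;  h_151 = 194;  h_152 = 101;  h_153 = 189;  h_154 = 20
  h_155 = 164;  h_156 = 48;  h_157 = 28;  h_158 = 181;  h_159 = 216;  h_160 = 174
  h_161 = 231;  h_162 = 163;  h_163 = 113;  h_164 = 53;  h_165 = 58;  h_166 = 49
  h_167 = 129;  h_168 = 176;  h_169 = 144;  h_170 = 128;  h_171 = 144;  h_172 = 241
  h_173 = 80;  h_174 = 254;  h_175 = 183;  h_176 = 195;  h_177 = 5;  h_178 = 141
  h_179 = 114;  h_180 = 125;  h_181 = 69;  h_182 = 220;  h_183 = 60;  h_184 = 240
  h_185 = 244;  h_186 = 157;  h_187 = 152;  h_188 = 158;  h_189 = 39;  h_190 = 115
  h_191 = 41;  h_192 = 165;  h_193 = 42;  h_194 = 73;  h_195 = 73;  h_196 = 88
  h_197 = 40;  h_198 = 128;  h_199 = 72;  h_200 = 185;  h_201 = 240;  h_202 = 14
  h_203 = 183;  h_204 = 115;  h_205 = 29;  h_206 = 61;  h_207 = 34;  h_208 = 149
  h_209 = 205;  h_210 = 228;  h_211 = 212;  h_212 = 48;  h_213 = 140;  h_214 = 69
  h_215 = 152;  h_216 = 206;  h_217 = 231;  h_218 = 131;  h_219 = 33;  h_220 = 21
  h_221 = 26;  h_222 = 97
h_223 = 208·97 + 222·26 + 119·21 + 255·33 + 49·131 = 17
h_224 = 208·17 + 222·97 + 119·26 + 255·21 + 49·33 = 64

64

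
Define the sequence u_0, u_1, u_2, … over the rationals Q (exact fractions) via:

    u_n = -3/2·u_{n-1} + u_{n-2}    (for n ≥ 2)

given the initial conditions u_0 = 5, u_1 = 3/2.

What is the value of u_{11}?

u_2 = -3/2·3/2 + 1·5 = 11/4
u_3 = -3/2·11/4 + 1·3/2 = -21/8
u_4 = -3/2·-21/8 + 1·11/4 = 107/16
u_5 = -3/2·107/16 + 1·-21/8 = -405/32
u_6 = -3/2·-405/32 + 1·107/16 = 1643/64
u_7 = -3/2·1643/64 + 1·-405/32 = -6549/128
u_8 = -3/2·-6549/128 + 1·1643/64 = 26219/256
u_9 = -3/2·26219/256 + 1·-6549/128 = -104853/512
u_10 = -3/2·-104853/512 + 1·26219/256 = 419435/1024
u_11 = -3/2·419435/1024 + 1·-104853/512 = -1677717/2048

-1677717/2048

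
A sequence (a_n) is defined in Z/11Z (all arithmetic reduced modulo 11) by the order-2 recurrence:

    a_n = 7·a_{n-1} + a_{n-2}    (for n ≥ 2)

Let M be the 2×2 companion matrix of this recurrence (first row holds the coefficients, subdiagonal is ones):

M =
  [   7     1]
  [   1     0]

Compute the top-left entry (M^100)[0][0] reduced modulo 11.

(M^100)[0][0] is the top entry after applying M 100 times to the unit state (1, 0). Equivalently it is h_{101} for the auxiliary sequence (h_n) obeying the same recurrence with h_1 = 1 and h_i = 0 for 0 ≤ i < 1:
h_2 = 7·1 + 1·0 = 7
h_3 = 7·7 + 1·1 = 6
h_4 = 7·6 + 1·7 = 5
h_5 = 7·5 + 1·6 = 8
h_6 = 7·8 + 1·5 = 6
h_7 = 7·6 + 1·8 = 6
h_8 = 7·6 + 1·6 = 4
h_9 = 7·4 + 1·6 = 1
h_10 = 7·1 + 1·4 = 0
h_11 = 7·0 + 1·1 = 1
(h_10, h_11) = (0, 1) = (h_0, h_1), so the sequence has period 10.
101 ≡ 1 (mod 10), hence h_101 = h_1 = 1.

1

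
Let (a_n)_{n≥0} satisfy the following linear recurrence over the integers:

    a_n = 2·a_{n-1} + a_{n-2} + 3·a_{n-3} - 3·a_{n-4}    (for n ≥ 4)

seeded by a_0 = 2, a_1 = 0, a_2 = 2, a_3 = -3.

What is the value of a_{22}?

a_4 = 2·-3 + 1·2 + 3·0 + -3·2 = -10
a_5 = 2·-10 + 1·-3 + 3·2 + -3·0 = -17
a_6 = 2·-17 + 1·-10 + 3·-3 + -3·2 = -59
a_7 = 2·-59 + 1·-17 + 3·-10 + -3·-3 = -156
a_8 = 2·-156 + 1·-59 + 3·-17 + -3·-10 = -392
a_9 = 2·-392 + 1·-156 + 3·-59 + -3·-17 = -1066
a_10 = 2·-1066 + 1·-392 + 3·-156 + -3·-59 = -2815
a_11 = 2·-2815 + 1·-1066 + 3·-392 + -3·-156 = -7404
a_12 = 2·-7404 + 1·-2815 + 3·-1066 + -3·-392 = -19645
a_13 = 2·-19645 + 1·-7404 + 3·-2815 + -3·-1066 = -51941
a_14 = 2·-51941 + 1·-19645 + 3·-7404 + -3·-2815 = -137294
a_15 = 2·-137294 + 1·-51941 + 3·-19645 + -3·-7404 = -363252
a_16 = 2·-363252 + 1·-137294 + 3·-51941 + -3·-19645 = -960686
a_17 = 2·-960686 + 1·-363252 + 3·-137294 + -3·-51941 = -2540683
a_18 = 2·-2540683 + 1·-960686 + 3·-363252 + -3·-137294 = -6719926
a_19 = 2·-6719926 + 1·-2540683 + 3·-960686 + -3·-363252 = -17772837
a_20 = 2·-17772837 + 1·-6719926 + 3·-2540683 + -3·-960686 = -47005591
a_21 = 2·-47005591 + 1·-17772837 + 3·-6719926 + -3·-2540683 = -124321748
a_22 = 2·-124321748 + 1·-47005591 + 3·-17772837 + -3·-6719926 = -328807820

-328807820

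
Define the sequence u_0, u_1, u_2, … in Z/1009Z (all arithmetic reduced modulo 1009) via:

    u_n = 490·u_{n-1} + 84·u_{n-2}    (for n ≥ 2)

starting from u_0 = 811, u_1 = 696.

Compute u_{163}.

u_2 = 490·696 + 84·811 = 519
u_3 = 490·519 + 84·696 = 993
u_4 = 490·993 + 84·519 = 441
u_5 = 490·441 + 84·993 = 838
u_6 = 490·838 + 84·441 = 677
u_7 = 490·677 + 84·838 = 540
Continuing the recurrence:
  u_8 = 606;  u_9 = 249;  u_10 = 375;  u_11 = 848;  u_12 = 33;  u_13 = 628
  u_14 = 729;  u_15 = 308;  u_16 = 266;  u_17 = 826;  u_18 = 277;  u_19 = 287
  u_20 = 440;  u_21 = 575;  u_22 = 875;  u_23 = 802;  u_24 = 322;  u_25 = 141
  u_26 = 283;  u_27 = 173;  u_28 = 579;  u_29 = 587;  u_30 = 269;  u_31 = 507
  u_32 = 614;  u_33 = 388;  u_34 = 545;  u_35 = 978;  u_36 = 320;  u_37 = 828
  u_38 = 748;  u_39 = 184;  u_40 = 633;  u_41 = 728;  u_42 = 238;  u_43 = 188
  u_44 = 113;  u_45 = 532;  u_46 = 769;  u_47 = 745;  u_48 = 821;  u_49 = 730
  u_50 = 866;  u_51 = 331;  u_52 = 846;  u_53 = 402;  u_54 = 659;  u_55 = 501
  u_56 = 164;  u_57 = 355;  u_58 = 52;  u_59 = 814;  u_60 = 637;  u_61 = 113
  u_62 = 915;  u_63 = 765;  u_64 = 687;  u_65 = 317;  u_66 = 139;  u_67 = 901
  u_68 = 125;  u_69 = 719;  u_70 = 579;  u_71 = 37;  u_72 = 172;  u_73 = 614
  u_74 = 500;  u_75 = 939;  u_76 = 637;  u_77 = 523;  u_78 = 15;  u_79 = 832
  u_80 = 295;  u_81 = 530;  u_82 = 951;  u_83 = 965;  u_84 = 811;  u_85 = 184
  u_86 = 880;  u_87 = 678;  u_88 = 522;  u_89 = 951;  u_90 = 293;  u_91 = 465
  u_92 = 212;  u_93 = 671;  u_94 = 511;  u_95 = 18;  u_96 = 285;  u_97 = 911
  u_98 = 136;  u_99 = 895;  u_100 = 969;  u_101 = 85;  u_102 = 957;  u_103 = 831
  u_104 = 231;  u_105 = 365;  u_106 = 490;  u_107 = 348;  u_108 = 799;  u_109 = 998
  u_110 = 177;  u_111 = 41;  u_112 = 652;  u_113 = 44;  u_114 = 653;  u_115 = 786
  u_116 = 68;  u_117 = 462;  u_118 = 22;  u_119 = 147;  u_120 = 221;  u_121 = 567
  u_122 = 757;  u_123 = 832;  u_124 = 65;  u_125 = 838;  u_126 = 372;  u_127 = 422
  u_128 = 913;  u_129 = 516;  u_130 = 598;  u_131 = 367;  u_132 = 10;  u_133 = 413
  u_134 = 401;  u_135 = 121;  u_136 = 146;  u_137 = 984;  u_138 = 14;  u_139 = 724
  u_140 = 768;  u_141 = 239;  u_142 = 2;  u_143 = 876;  u_144 = 583;  u_145 = 50
  u_146 = 824;  u_147 = 324;  u_148 = 951;  u_149 = 814;  u_150 = 478;  u_151 = 905
  u_152 = 291;  u_153 = 666;  u_154 = 661;  u_155 = 450;  u_156 = 567;  u_157 = 822
  u_158 = 394;  u_159 = 777;  u_160 = 136;  u_161 = 738
u_162 = 490·738 + 84·136 = 723
u_163 = 490·723 + 84·738 = 554

554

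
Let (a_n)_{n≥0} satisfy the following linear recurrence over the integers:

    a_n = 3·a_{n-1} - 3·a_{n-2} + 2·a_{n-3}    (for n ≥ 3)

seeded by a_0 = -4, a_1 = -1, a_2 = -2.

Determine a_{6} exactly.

a_3 = 3·-2 + -3·-1 + 2·-4 = -11
a_4 = 3·-11 + -3·-2 + 2·-1 = -29
a_5 = 3·-29 + -3·-11 + 2·-2 = -58
a_6 = 3·-58 + -3·-29 + 2·-11 = -109

-109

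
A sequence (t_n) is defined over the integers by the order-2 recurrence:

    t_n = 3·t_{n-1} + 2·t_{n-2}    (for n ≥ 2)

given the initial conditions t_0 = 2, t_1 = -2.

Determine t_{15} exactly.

-40023370

t_2 = 3·-2 + 2·2 = -2
t_3 = 3·-2 + 2·-2 = -10
t_4 = 3·-10 + 2·-2 = -34
t_5 = 3·-34 + 2·-10 = -122
t_6 = 3·-122 + 2·-34 = -434
t_7 = 3·-434 + 2·-122 = -1546
t_8 = 3·-1546 + 2·-434 = -5506
t_9 = 3·-5506 + 2·-1546 = -19610
t_10 = 3·-19610 + 2·-5506 = -69842
t_11 = 3·-69842 + 2·-19610 = -248746
t_12 = 3·-248746 + 2·-69842 = -885922
t_13 = 3·-885922 + 2·-248746 = -3155258
t_14 = 3·-3155258 + 2·-885922 = -11237618
t_15 = 3·-11237618 + 2·-3155258 = -40023370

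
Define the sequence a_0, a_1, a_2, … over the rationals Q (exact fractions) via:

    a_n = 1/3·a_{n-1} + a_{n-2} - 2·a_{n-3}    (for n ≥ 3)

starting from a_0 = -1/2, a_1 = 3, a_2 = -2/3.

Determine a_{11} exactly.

a_3 = 1/3·-2/3 + 1·3 + -2·-1/2 = 34/9
a_4 = 1/3·34/9 + 1·-2/3 + -2·3 = -146/27
a_5 = 1/3·-146/27 + 1·34/9 + -2·-2/3 = 268/81
a_6 = 1/3·268/81 + 1·-146/27 + -2·34/9 = -2882/243
a_7 = 1/3·-2882/243 + 1·268/81 + -2·-146/27 = 7414/729
a_8 = 1/3·7414/729 + 1·-2882/243 + -2·268/81 = -32996/2187
a_9 = 1/3·-32996/2187 + 1·7414/729 + -2·-2882/243 = 189358/6561
a_10 = 1/3·189358/6561 + 1·-32996/2187 + -2·7414/729 = -507962/19683
a_11 = 1/3·-507962/19683 + 1·189358/6561 + -2·-32996/2187 = 2978044/59049

2978044/59049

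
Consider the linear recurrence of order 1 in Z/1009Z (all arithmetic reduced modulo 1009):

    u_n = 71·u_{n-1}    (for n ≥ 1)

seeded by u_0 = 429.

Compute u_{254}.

u_1 = 71·429 = 189
u_2 = 71·189 = 302
u_3 = 71·302 = 253
u_4 = 71·253 = 810
u_5 = 71·810 = 1006
u_6 = 71·1006 = 796
Continuing the recurrence:
  u_7 = 12;  u_8 = 852;  u_9 = 961;  u_10 = 628;  u_11 = 192;  u_12 = 515
  u_13 = 241;  u_14 = 967;  u_15 = 45;  u_16 = 168;  u_17 = 829;  u_18 = 337
  u_19 = 720;  u_20 = 670;  u_21 = 147;  u_22 = 347;  u_23 = 421;  u_24 = 630
  u_25 = 334;  u_26 = 507;  u_27 = 682;  u_28 = 999;  u_29 = 299;  u_30 = 40
  u_31 = 822;  u_32 = 849;  u_33 = 748;  u_34 = 640;  u_35 = 35;  u_36 = 467
  u_37 = 869;  u_38 = 150;  u_39 = 560;  u_40 = 409;  u_41 = 787;  u_42 = 382
  u_43 = 888;  u_44 = 490;  u_45 = 484;  u_46 = 58;  u_47 = 82;  u_48 = 777
  u_49 = 681;  u_50 = 928;  u_51 = 303;  u_52 = 324;  u_53 = 806;  u_54 = 722
  u_55 = 812;  u_56 = 139;  u_57 = 788;  u_58 = 453;  u_59 = 884;  u_60 = 206
  u_61 = 500;  u_62 = 185;  u_63 = 18;  u_64 = 269;  u_65 = 937;  u_66 = 942
  u_67 = 288;  u_68 = 268;  u_69 = 866;  u_70 = 946;  u_71 = 572;  u_72 = 252
  u_73 = 739;  u_74 = 1;  u_75 = 71;  u_76 = 1005;  u_77 = 725;  u_78 = 16
  u_79 = 127;  u_80 = 945;  u_81 = 501;  u_82 = 256;  u_83 = 14;  u_84 = 994
  u_85 = 953;  u_86 = 60;  u_87 = 224;  u_88 = 769;  u_89 = 113;  u_90 = 960
  u_91 = 557;  u_92 = 196;  u_93 = 799;  u_94 = 225;  u_95 = 840;  u_96 = 109
  u_97 = 676;  u_98 = 573;  u_99 = 323;  u_100 = 735;  u_101 = 726;  u_102 = 87
  u_103 = 123;  u_104 = 661;  u_105 = 517;  u_106 = 383;  u_107 = 959;  u_108 = 486
  u_109 = 200;  u_110 = 74;  u_111 = 209;  u_112 = 713;  u_113 = 173;  u_114 = 175
  u_115 = 317;  u_116 = 309;  u_117 = 750;  u_118 = 782;  u_119 = 27;  u_120 = 908
  u_121 = 901;  u_122 = 404;  u_123 = 432;  u_124 = 402;  u_125 = 290;  u_126 = 410
  u_127 = 858;  u_128 = 378;  u_129 = 604;  u_130 = 506;  u_131 = 611;  u_132 = 1003
  u_133 = 583;  u_134 = 24;  u_135 = 695;  u_136 = 913;  u_137 = 247;  u_138 = 384
  u_139 = 21;  u_140 = 482;  u_141 = 925;  u_142 = 90;  u_143 = 336;  u_144 = 649
  u_145 = 674;  u_146 = 431;  u_147 = 331;  u_148 = 294;  u_149 = 694;  u_150 = 842
  u_151 = 251;  u_152 = 668;  u_153 = 5;  u_154 = 355;  u_155 = 989;  u_156 = 598
  u_157 = 80;  u_158 = 635;  u_159 = 689;  u_160 = 487;  u_161 = 271;  u_162 = 70
  u_163 = 934;  u_164 = 729;  u_165 = 300;  u_166 = 111;  u_167 = 818;  u_168 = 565
  u_169 = 764;  u_170 = 767;  u_171 = 980;  u_172 = 968;  u_173 = 116;  u_174 = 164
  u_175 = 545;  u_176 = 353;  u_177 = 847;  u_178 = 606;  u_179 = 648;  u_180 = 603
  u_181 = 435;  u_182 = 615;  u_183 = 278;  u_184 = 567;  u_185 = 906;  u_186 = 759
  u_187 = 412;  u_188 = 1000;  u_189 = 370;  u_190 = 36;  u_191 = 538;  u_192 = 865
  u_193 = 875;  u_194 = 576;  u_195 = 536;  u_196 = 723;  u_197 = 883;  u_198 = 135
  u_199 = 504;  u_200 = 469;  u_201 = 2;  u_202 = 142;  u_203 = 1001;  u_204 = 441
  u_205 = 32;  u_206 = 254;  u_207 = 881;  u_208 = 1002;  u_209 = 512;  u_210 = 28
  u_211 = 979;  u_212 = 897;  u_213 = 120;  u_214 = 448;  u_215 = 529;  u_216 = 226
  u_217 = 911;  u_218 = 105;  u_219 = 392;  u_220 = 589;  u_221 = 450;  u_222 = 671
  u_223 = 218;  u_224 = 343;  u_225 = 137;  u_226 = 646;  u_227 = 461;  u_228 = 443
  u_229 = 174;  u_230 = 246;  u_231 = 313;  u_232 = 25;  u_233 = 766;  u_234 = 909
  u_235 = 972;  u_236 = 400;  u_237 = 148;  u_238 = 418;  u_239 = 417;  u_240 = 346
  u_241 = 350;  u_242 = 634;  u_243 = 618;  u_244 = 491;  u_245 = 555;  u_246 = 54
  u_247 = 807;  u_248 = 793;  u_249 = 808;  u_250 = 864;  u_251 = 804;  u_252 = 580
u_253 = 71·580 = 820
u_254 = 71·820 = 707

707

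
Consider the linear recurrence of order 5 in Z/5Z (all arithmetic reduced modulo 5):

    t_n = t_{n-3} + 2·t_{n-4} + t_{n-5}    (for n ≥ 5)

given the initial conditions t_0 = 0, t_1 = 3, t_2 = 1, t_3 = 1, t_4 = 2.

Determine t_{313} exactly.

0

t_5 = 0·2 + 0·1 + 1·1 + 2·3 + 1·0 = 2
t_6 = 0·2 + 0·2 + 1·1 + 2·1 + 1·3 = 1
t_7 = 0·1 + 0·2 + 1·2 + 2·1 + 1·1 = 0
t_8 = 0·0 + 0·1 + 1·2 + 2·2 + 1·1 = 2
t_9 = 0·2 + 0·0 + 1·1 + 2·2 + 1·2 = 2
t_10 = 0·2 + 0·2 + 1·0 + 2·1 + 1·2 = 4
Continuing the recurrence:
  t_11 = 3;  t_12 = 1;  t_13 = 0;  t_14 = 3;  t_15 = 1;  t_16 = 0
  t_17 = 4;  t_18 = 2;  t_19 = 0;  t_20 = 0;  t_21 = 0;  t_22 = 3
  t_23 = 2;  t_24 = 0;  t_25 = 3;  t_26 = 3;  t_27 = 2;  t_28 = 0
  t_29 = 4;  t_30 = 1;  t_31 = 2;  t_32 = 1;  t_33 = 4;  t_34 = 3
  t_35 = 1;  t_36 = 3;  t_37 = 2;  t_38 = 1;  t_39 = 3;  t_40 = 4
  t_41 = 3;  t_42 = 2;  t_43 = 1;  t_44 = 4;  t_45 = 2;  t_46 = 3
  t_47 = 3;  t_48 = 1;  t_49 = 1;  t_50 = 1;  t_51 = 0;  t_52 = 1
  t_53 = 4;  t_54 = 3;  t_55 = 2;  t_56 = 1;  t_57 = 2;  t_58 = 2
  t_59 = 3;  t_60 = 1;  t_61 = 2;  t_62 = 4;  t_63 = 4;  t_64 = 2
  t_65 = 4;  t_66 = 4;  t_67 = 4;  t_68 = 2;  t_69 = 4;  t_70 = 1
  t_71 = 4;  t_72 = 2;  t_73 = 1;  t_74 = 0;  t_75 = 1;  t_76 = 4
  t_77 = 4;  t_78 = 2;  t_79 = 1;  t_80 = 3;  t_81 = 4;  t_82 = 4
  t_83 = 2;  t_84 = 1;  t_85 = 0;  t_86 = 4;  t_87 = 4;  t_88 = 4
  t_89 = 0;  t_90 = 2;  t_91 = 1;  t_92 = 2;  t_93 = 1;  t_94 = 0
  t_95 = 1;  t_96 = 1;  t_97 = 4;  t_98 = 2;  t_99 = 3;  t_100 = 2
  t_101 = 1;  t_102 = 1;  t_103 = 0;  t_104 = 3;  t_105 = 0;  t_106 = 3
  t_107 = 4;  t_108 = 1;  t_109 = 1;  t_110 = 0;  t_111 = 2;  t_112 = 2
  t_113 = 3;  t_114 = 3;  t_115 = 1;  t_116 = 4;  t_117 = 1;  t_118 = 0
  t_119 = 4;  t_120 = 0;  t_121 = 1;  t_122 = 0;  t_123 = 3;  t_124 = 0
  t_125 = 2;  t_126 = 4;  t_127 = 1;  t_128 = 0;  t_129 = 3;  t_130 = 1
  t_131 = 1;  t_132 = 4;  t_133 = 2;  t_134 = 1;  t_135 = 2;  t_136 = 1
  t_137 = 4;  t_138 = 1;  t_139 = 1;  t_140 = 3;  t_141 = 0;  t_142 = 2
  t_143 = 1;  t_144 = 2;  t_145 = 0;  t_146 = 0;  t_147 = 1;  t_148 = 0
  t_149 = 2;  t_150 = 1;  t_151 = 2;  t_152 = 3;  t_153 = 0;  t_154 = 1
  t_155 = 3;  t_156 = 3;  t_157 = 4;  t_158 = 0;  t_159 = 0;  t_160 = 3
  t_161 = 1;  t_162 = 4;  t_163 = 3;  t_164 = 2;  t_165 = 4;  t_166 = 2
  t_167 = 2;  t_168 = 1;  t_169 = 2;  t_170 = 0;  t_171 = 2;  t_172 = 1
  t_173 = 0;  t_174 = 4;  t_175 = 0;  t_176 = 4;  t_177 = 0;  t_178 = 3
  t_179 = 3;  t_180 = 3;  t_181 = 2;  t_182 = 4;  t_183 = 2;  t_184 = 1
  t_185 = 1;  t_186 = 2;  t_187 = 4;  t_188 = 0;  t_189 = 0;  t_190 = 4
  t_191 = 0;  t_192 = 4;  t_193 = 4;  t_194 = 3;  t_195 = 3;  t_196 = 2
  t_197 = 0;  t_198 = 3;  t_199 = 1;  t_200 = 2;  t_201 = 0;  t_202 = 2
  t_203 = 2;  t_204 = 0;  t_205 = 4;  t_206 = 1;  t_207 = 1;  t_208 = 1
  t_209 = 4;  t_210 = 2;  t_211 = 4;  t_212 = 2;  t_213 = 1;  t_214 = 2
  t_215 = 2;  t_216 = 4;  t_217 = 1;  t_218 = 2;  t_219 = 0;  t_220 = 1
  t_221 = 3;  t_222 = 0;  t_223 = 3;  t_224 = 0;  t_225 = 2;  t_226 = 1
  t_227 = 1;  t_228 = 0;  t_229 = 0;  t_230 = 0;  t_231 = 3;  t_232 = 1
  t_233 = 0;  t_234 = 3;  t_235 = 2;  t_236 = 0;  t_237 = 4;  t_238 = 3
  t_239 = 2;  t_240 = 1;  t_241 = 1;  t_242 = 2;  t_243 = 3;  t_244 = 0
  t_245 = 0;  t_246 = 3;  t_247 = 3;  t_248 = 3;  t_249 = 3;  t_250 = 4
  t_251 = 2;  t_252 = 2;  t_253 = 3;  t_254 = 3;  t_255 = 0;  t_256 = 4
  t_257 = 1;  t_258 = 4;  t_259 = 2;  t_260 = 4;  t_261 = 0;  t_262 = 1
  t_263 = 2;  t_264 = 0;  t_265 = 0;  t_266 = 4;  t_267 = 0;  t_268 = 2
  t_269 = 4;  t_270 = 3;  t_271 = 1;  t_272 = 3;  t_273 = 3;  t_274 = 1
  t_275 = 3;  t_276 = 0;  t_277 = 0;  t_278 = 3;  t_279 = 2;  t_280 = 3
  t_281 = 3;  t_282 = 3;  t_283 = 0;  t_284 = 1;  t_285 = 2;  t_286 = 4
  t_287 = 4;  t_288 = 4;  t_289 = 4;  t_290 = 4;  t_291 = 1;  t_292 = 1
  t_293 = 1;  t_294 = 3;  t_295 = 2;  t_296 = 4;  t_297 = 1;  t_298 = 4
  t_299 = 1;  t_300 = 1;  t_301 = 0;  t_302 = 0;  t_303 = 2;  t_304 = 3
  t_305 = 1;  t_306 = 2;  t_307 = 2;  t_308 = 4;  t_309 = 2;  t_310 = 2
  t_311 = 0
t_312 = 0·0 + 0·2 + 1·2 + 2·4 + 1·2 = 2
t_313 = 0·2 + 0·0 + 1·2 + 2·2 + 1·4 = 0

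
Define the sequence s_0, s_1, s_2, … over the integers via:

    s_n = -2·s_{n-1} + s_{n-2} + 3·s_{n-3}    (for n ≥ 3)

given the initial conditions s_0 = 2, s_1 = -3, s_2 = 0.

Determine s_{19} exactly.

-31479

s_3 = -2·0 + 1·-3 + 3·2 = 3
s_4 = -2·3 + 1·0 + 3·-3 = -15
s_5 = -2·-15 + 1·3 + 3·0 = 33
s_6 = -2·33 + 1·-15 + 3·3 = -72
s_7 = -2·-72 + 1·33 + 3·-15 = 132
s_8 = -2·132 + 1·-72 + 3·33 = -237
s_9 = -2·-237 + 1·132 + 3·-72 = 390
s_10 = -2·390 + 1·-237 + 3·132 = -621
s_11 = -2·-621 + 1·390 + 3·-237 = 921
s_12 = -2·921 + 1·-621 + 3·390 = -1293
s_13 = -2·-1293 + 1·921 + 3·-621 = 1644
s_14 = -2·1644 + 1·-1293 + 3·921 = -1818
s_15 = -2·-1818 + 1·1644 + 3·-1293 = 1401
s_16 = -2·1401 + 1·-1818 + 3·1644 = 312
s_17 = -2·312 + 1·1401 + 3·-1818 = -4677
s_18 = -2·-4677 + 1·312 + 3·1401 = 13869
s_19 = -2·13869 + 1·-4677 + 3·312 = -31479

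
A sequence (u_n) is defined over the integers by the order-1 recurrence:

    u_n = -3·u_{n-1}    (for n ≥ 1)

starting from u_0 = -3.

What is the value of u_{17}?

u_1 = -3·-3 = 9
u_2 = -3·9 = -27
u_3 = -3·-27 = 81
u_4 = -3·81 = -243
u_5 = -3·-243 = 729
u_6 = -3·729 = -2187
u_7 = -3·-2187 = 6561
u_8 = -3·6561 = -19683
u_9 = -3·-19683 = 59049
u_10 = -3·59049 = -177147
u_11 = -3·-177147 = 531441
u_12 = -3·531441 = -1594323
u_13 = -3·-1594323 = 4782969
u_14 = -3·4782969 = -14348907
u_15 = -3·-14348907 = 43046721
u_16 = -3·43046721 = -129140163
u_17 = -3·-129140163 = 387420489

387420489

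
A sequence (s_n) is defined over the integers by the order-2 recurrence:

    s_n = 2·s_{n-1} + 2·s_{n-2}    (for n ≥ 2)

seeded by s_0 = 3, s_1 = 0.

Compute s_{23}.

s_2 = 2·0 + 2·3 = 6
s_3 = 2·6 + 2·0 = 12
s_4 = 2·12 + 2·6 = 36
s_5 = 2·36 + 2·12 = 96
s_6 = 2·96 + 2·36 = 264
s_7 = 2·264 + 2·96 = 720
s_8 = 2·720 + 2·264 = 1968
s_9 = 2·1968 + 2·720 = 5376
s_10 = 2·5376 + 2·1968 = 14688
s_11 = 2·14688 + 2·5376 = 40128
s_12 = 2·40128 + 2·14688 = 109632
s_13 = 2·109632 + 2·40128 = 299520
s_14 = 2·299520 + 2·109632 = 818304
s_15 = 2·818304 + 2·299520 = 2235648
s_16 = 2·2235648 + 2·818304 = 6107904
s_17 = 2·6107904 + 2·2235648 = 16687104
s_18 = 2·16687104 + 2·6107904 = 45590016
s_19 = 2·45590016 + 2·16687104 = 124554240
s_20 = 2·124554240 + 2·45590016 = 340288512
s_21 = 2·340288512 + 2·124554240 = 929685504
s_22 = 2·929685504 + 2·340288512 = 2539948032
s_23 = 2·2539948032 + 2·929685504 = 6939267072

6939267072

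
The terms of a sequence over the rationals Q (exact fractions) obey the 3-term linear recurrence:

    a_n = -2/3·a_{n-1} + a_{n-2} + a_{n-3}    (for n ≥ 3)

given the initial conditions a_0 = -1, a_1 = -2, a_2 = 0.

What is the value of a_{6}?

-1

a_3 = -2/3·0 + 1·-2 + 1·-1 = -3
a_4 = -2/3·-3 + 1·0 + 1·-2 = 0
a_5 = -2/3·0 + 1·-3 + 1·0 = -3
a_6 = -2/3·-3 + 1·0 + 1·-3 = -1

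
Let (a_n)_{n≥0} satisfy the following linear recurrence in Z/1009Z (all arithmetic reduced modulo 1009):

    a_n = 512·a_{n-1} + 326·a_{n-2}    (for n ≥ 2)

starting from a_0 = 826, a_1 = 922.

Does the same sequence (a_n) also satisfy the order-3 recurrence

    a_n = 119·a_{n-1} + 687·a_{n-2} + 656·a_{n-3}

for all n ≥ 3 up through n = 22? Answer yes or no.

Terms a_0..a_22: 826, 922, 734, 350, 758, 723, 785, 939, 108, 188, 294, 935, 443, 892, 767, 403, 310, 515, 491, 547, 206, 265, 27
n=3: candidate gives 357, actual a_3 = 350 ✗

no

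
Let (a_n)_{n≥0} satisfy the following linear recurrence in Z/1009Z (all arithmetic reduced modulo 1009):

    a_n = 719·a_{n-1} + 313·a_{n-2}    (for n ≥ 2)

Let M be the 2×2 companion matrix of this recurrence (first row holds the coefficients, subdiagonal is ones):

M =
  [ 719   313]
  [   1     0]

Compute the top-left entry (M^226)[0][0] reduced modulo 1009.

(M^226)[0][0] is the top entry after applying M 226 times to the unit state (1, 0). Equivalently it is h_{227} for the auxiliary sequence (h_n) obeying the same recurrence with h_1 = 1 and h_i = 0 for 0 ≤ i < 1:
h_2 = 719·1 + 313·0 = 719
h_3 = 719·719 + 313·1 = 666
h_4 = 719·666 + 313·719 = 628
h_5 = 719·628 + 313·666 = 104
h_6 = 719·104 + 313·628 = 928
h_7 = 719·928 + 313·104 = 547
Continuing the recurrence:
  h_8 = 664;  h_9 = 849;  h_10 = 973;  h_11 = 720;  h_12 = 903;  h_13 = 823
  h_14 = 582;  h_15 = 27;  h_16 = 788;  h_17 = 902;  h_18 = 199;  h_19 = 618
  h_20 = 111;  h_21 = 813;  h_22 = 773;  h_23 = 29;  h_24 = 460;  h_25 = 793
  h_26 = 784;  h_27 = 669;  h_28 = 932;  h_29 = 666;  h_30 = 703;  h_31 = 552
  h_32 = 428;  h_33 = 224;  h_34 = 392;  h_35 = 828;  h_36 = 629;  h_37 = 70
  h_38 = 2;  h_39 = 141;  h_40 = 96;  h_41 = 149;  h_42 = 964;  h_43 = 156
  h_44 = 206;  h_45 = 187;  h_46 = 158;  h_47 = 603;  h_48 = 709;  h_49 = 282
  h_50 = 895;  h_51 = 246;  h_52 = 941;  h_53 = 863;  h_54 = 876;  h_55 = 944
  h_56 = 428;  h_57 = 831;  h_58 = 937;  h_59 = 481;  h_60 = 423;  h_61 = 640
  h_62 = 276;  h_63 = 209;  h_64 = 553;  h_65 = 902;  h_66 = 301;  h_67 = 299
  h_68 = 440;  h_69 = 293;  h_70 = 282;  h_71 = 848;  h_72 = 759;  h_73 = 918
  h_74 = 608;  h_75 = 24;  h_76 = 715;  h_77 = 953;  h_78 = 902;  h_79 = 385
  h_80 = 155;  h_81 = 889;  h_82 = 577;  h_83 = 946;  h_84 = 98;  h_85 = 293
  h_86 = 190;  h_87 = 285;  h_88 = 27;  h_89 = 655;  h_90 = 121;  h_91 = 413
  h_92 = 841;  h_93 = 405;  h_94 = 487;  h_95 = 670;  h_96 = 509;  h_97 = 551
  h_98 = 536;  h_99 = 879;  h_100 = 641;  h_101 = 445;  h_102 = 953;  h_103 = 139
  h_104 = 684;  h_105 = 533;  h_106 = 1000;  h_107 = 936;  h_108 = 191;  h_109 = 463
  h_110 = 179;  h_111 = 181;  h_112 = 510;  h_113 = 572;  h_114 = 813;  h_115 = 779
  h_116 = 307;  h_117 = 420;  h_118 = 525;  h_119 = 399;  h_120 = 183;  h_121 = 178
  h_122 = 614;  h_123 = 752;  h_124 = 336;  h_125 = 712;  h_126 = 597;  h_127 = 285
  h_128 = 284;  h_129 = 791;  h_130 = 762;  h_131 = 369;  h_132 = 326;  h_133 = 777
  h_134 = 815;  h_135 = 797;  h_136 = 758;  h_137 = 380;  h_138 = 929;  h_139 = 880
  h_140 = 262;  h_141 = 687;  h_142 = 829;  h_143 = 855;  h_144 = 428;  h_145 = 217
  h_146 = 404;  h_147 = 202;  h_148 = 269;  h_149 = 351;  h_150 = 569;  h_151 = 348
  h_152 = 493;  h_153 = 260;  h_154 = 207;  h_155 = 161;  h_156 = 948;  h_157 = 480
  h_158 = 120;  h_159 = 414;  h_160 = 238;  h_161 = 22;  h_162 = 511;  h_163 = 965
  h_164 = 164;  h_165 = 217;  h_166 = 510;  h_167 = 741;  h_168 = 235;  h_169 = 325
  h_170 = 494;  h_171 = 843;  h_172 = 962;  h_173 = 14;  h_174 = 400;  h_175 = 381
  h_176 = 584;  h_177 = 343;  h_178 = 584;  h_179 = 557;  h_180 = 73;  h_181 = 812
  h_182 = 268;  h_183 = 870;  h_184 = 87;  h_185 = 884;  h_186 = 923;  h_187 = 950
  h_188 = 282;  h_189 = 653;  h_190 = 805;  h_191 = 200;  h_192 = 237;  h_193 = 933
  h_194 = 366;  h_195 = 233;  h_196 = 574;  h_197 = 306;  h_198 = 112;  h_199 = 740
  h_200 = 58;  h_201 = 892;  h_202 = 625;  h_203 = 73;  h_204 = 907;  h_205 = 970
  h_206 = 573;  h_207 = 216;  h_208 = 674;  h_209 = 291;  h_210 = 447;  h_211 = 804
  h_212 = 588;  h_213 = 412;  h_214 = 997;  h_215 = 257;  h_216 = 416;  h_217 = 161
  h_218 = 780;  h_219 = 768;  h_220 = 231;  h_221 = 855;  h_222 = 928;  h_223 = 513
  h_224 = 434;  h_225 = 403
h_226 = 719·403 + 313·434 = 810
h_227 = 719·810 + 313·403 = 211

211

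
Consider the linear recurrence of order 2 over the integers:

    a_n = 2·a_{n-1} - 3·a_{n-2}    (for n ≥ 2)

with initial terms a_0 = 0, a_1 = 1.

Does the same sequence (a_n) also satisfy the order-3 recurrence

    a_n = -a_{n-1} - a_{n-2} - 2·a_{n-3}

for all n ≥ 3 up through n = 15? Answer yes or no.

no

Terms a_0..a_15: 0, 1, 2, 1, -4, -11, -10, 13, 56, 73, -22, -263, -460, -131, 1118, 2629
n=3: candidate gives -3, actual a_3 = 1 ✗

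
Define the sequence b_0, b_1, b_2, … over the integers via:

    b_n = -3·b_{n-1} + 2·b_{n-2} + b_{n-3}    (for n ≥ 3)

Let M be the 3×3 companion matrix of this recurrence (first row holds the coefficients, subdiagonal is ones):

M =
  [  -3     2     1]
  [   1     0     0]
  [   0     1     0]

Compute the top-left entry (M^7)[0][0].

-5655

(M^7)[0][0] is the top entry after applying M 7 times to the unit state (1, 0, 0). Equivalently it is h_{9} for the auxiliary sequence (h_n) obeying the same recurrence with h_2 = 1 and h_i = 0 for 0 ≤ i < 2:
h_3 = -3·1 + 2·0 + 1·0 = -3
h_4 = -3·-3 + 2·1 + 1·0 = 11
h_5 = -3·11 + 2·-3 + 1·1 = -38
h_6 = -3·-38 + 2·11 + 1·-3 = 133
h_7 = -3·133 + 2·-38 + 1·11 = -464
h_8 = -3·-464 + 2·133 + 1·-38 = 1620
h_9 = -3·1620 + 2·-464 + 1·133 = -5655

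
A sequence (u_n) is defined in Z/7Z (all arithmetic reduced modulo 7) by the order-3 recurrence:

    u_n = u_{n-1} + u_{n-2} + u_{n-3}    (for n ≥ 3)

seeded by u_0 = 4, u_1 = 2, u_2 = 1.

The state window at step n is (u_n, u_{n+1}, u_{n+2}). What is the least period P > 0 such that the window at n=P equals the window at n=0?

n=0: window = (4, 2, 1)
n=1: window = (2, 1, 0)
n=2: window = (1, 0, 3)
n=3: window = (0, 3, 4)
n=4: window = (3, 4, 0)
n=5: window = (4, 0, 0)
n=6: window = (0, 0, 4)
n=7: window = (0, 4, 4)
n=8: window = (4, 4, 1)
n=9: window = (4, 1, 2)
n=10: window = (1, 2, 0)
n=11: window = (2, 0, 3)
n=12: window = (0, 3, 5)
n=13: window = (3, 5, 1)
n=14: window = (5, 1, 2)
n=15: window = (1, 2, 1)
n=16: window = (2, 1, 4)
n=17: window = (1, 4, 0)
n=18: window = (4, 0, 5)
n=19: window = (0, 5, 2)
n=20: window = (5, 2, 0)
n=21: window = (2, 0, 0)
n=22: window = (0, 0, 2)
n=23: window = (0, 2, 2)
n=24: window = (2, 2, 4)
n=25: window = (2, 4, 1)
n=26: window = (4, 1, 0)
n=27: window = (1, 0, 5)
n=28: window = (0, 5, 6)
n=29: window = (5, 6, 4)
n=30: window = (6, 4, 1)
n=31: window = (4, 1, 4)
n=32: window = (1, 4, 2)
n=33: window = (4, 2, 0)
n=34: window = (2, 0, 6)
n=35: window = (0, 6, 1)
n=36: window = (6, 1, 0)
n=37: window = (1, 0, 0)
n=38: window = (0, 0, 1)
n=39: window = (0, 1, 1)
n=40: window = (1, 1, 2)
…
n=46: window = (3, 2, 4)
n=47: window = (2, 4, 2)
n=48: window = (4, 2, 1)
window at n=48 equals window at n=0 → period = 48

48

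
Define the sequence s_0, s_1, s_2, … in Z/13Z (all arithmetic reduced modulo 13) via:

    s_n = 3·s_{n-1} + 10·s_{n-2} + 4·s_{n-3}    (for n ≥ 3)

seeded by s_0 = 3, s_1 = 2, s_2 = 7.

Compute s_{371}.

s_3 = 3·7 + 10·2 + 4·3 = 1
s_4 = 3·1 + 10·7 + 4·2 = 3
s_5 = 3·3 + 10·1 + 4·7 = 8
s_6 = 3·8 + 10·3 + 4·1 = 6
s_7 = 3·6 + 10·8 + 4·3 = 6
s_8 = 3·6 + 10·6 + 4·8 = 6
Continuing the recurrence:
  s_9 = 11;  s_10 = 0;  s_11 = 4;  s_12 = 4;  s_13 = 0;  s_14 = 4
  s_15 = 2;  s_16 = 7;  s_17 = 5;  s_18 = 2;  s_19 = 6;  s_20 = 6
  s_21 = 8;  s_22 = 4;  s_23 = 12;  s_24 = 4;  s_25 = 5;  s_26 = 12
  s_27 = 11;  s_28 = 4;  s_29 = 1;  s_30 = 9;  s_31 = 1;  s_32 = 6
  s_33 = 12;  s_34 = 9;  s_35 = 2;  s_36 = 1;  s_37 = 7;  s_38 = 0
  s_39 = 9;  s_40 = 3;  s_41 = 8;  s_42 = 12;  s_43 = 11;  s_44 = 3
  s_45 = 11;  s_46 = 3;  s_47 = 1;  s_48 = 12;  s_49 = 6;  s_50 = 12
  s_51 = 1;  s_52 = 4;  s_53 = 5;  s_54 = 7;  s_55 = 9;  s_56 = 0
  s_57 = 1;  s_58 = 0;  s_59 = 10;  s_60 = 8;  s_61 = 7;  s_62 = 11
  s_63 = 5;  s_64 = 10;  s_65 = 7;  s_66 = 11;  s_67 = 0;  s_68 = 8
  s_69 = 3;  s_70 = 11;  s_71 = 4;  s_72 = 4;  s_73 = 5;  s_74 = 6
  s_75 = 6;  s_76 = 7;  s_77 = 1;  s_78 = 6;  s_79 = 4;  s_80 = 11
  s_81 = 6;  s_82 = 1;  s_83 = 3;  s_84 = 4;  s_85 = 7;  s_86 = 8
  s_87 = 6;  s_88 = 9;  s_89 = 2;  s_90 = 3;  s_91 = 0;  s_92 = 12
  s_93 = 9;  s_94 = 4;  s_95 = 7;  s_96 = 6;  s_97 = 0;  s_98 = 10
  s_99 = 2;  s_100 = 2;  s_101 = 1;  s_102 = 5;  s_103 = 7;  s_104 = 10
  s_105 = 3;  s_106 = 7;  s_107 = 0;  s_108 = 4;  s_109 = 1;  s_110 = 4
  s_111 = 12;  s_112 = 2;  s_113 = 12;  s_114 = 0;  s_115 = 11;  s_116 = 3
  s_117 = 2;  s_118 = 2;  s_119 = 12;  s_120 = 12;  s_121 = 8;  s_122 = 10
  s_123 = 2;  s_124 = 8;  s_125 = 6;  s_126 = 2;  s_127 = 7;  s_128 = 0
  s_129 = 0;  s_130 = 2;  s_131 = 6;  s_132 = 12;  s_133 = 0;  s_134 = 1
  s_135 = 12;  s_136 = 7;  s_137 = 2;  s_138 = 7;  s_139 = 4;  s_140 = 12
  s_141 = 0;  s_142 = 6;  s_143 = 1;  s_144 = 11;  s_145 = 2;  s_146 = 3
  s_147 = 8;  s_148 = 10;  s_149 = 5;  s_150 = 4;  s_151 = 11;  s_152 = 2
  s_153 = 2;  s_154 = 5;  s_155 = 4;  s_156 = 5;  s_157 = 10;  s_158 = 5
  s_159 = 5;  s_160 = 1;  s_161 = 8;  s_162 = 2;  s_163 = 12;  s_164 = 10
  s_165 = 2;  s_166 = 11;  s_167 = 2;  s_168 = 7;  s_169 = 7;  s_170 = 8
  s_171 = 5;  s_172 = 6;  s_173 = 9;  s_174 = 3;  s_175 = 6;  s_176 = 6
  s_177 = 12;  s_178 = 3;  s_179 = 10;  s_180 = 4;  s_181 = 7;  s_182 = 10
  s_183 = 12;  s_184 = 8;  s_185 = 2;  s_186 = 4;  s_187 = 12;  s_188 = 6
  s_189 = 11;  s_190 = 11;  s_191 = 11;  s_192 = 5;  s_193 = 0;  s_194 = 3
  s_195 = 3;  s_196 = 0;  s_197 = 3;  s_198 = 8;  s_199 = 2;  s_200 = 7
  s_201 = 8;  s_202 = 11;  s_203 = 11;  s_204 = 6;  s_205 = 3;  s_206 = 9
  s_207 = 3;  s_208 = 7;  s_209 = 9;  s_210 = 5;  s_211 = 3;  s_212 = 4
  s_213 = 10;  s_214 = 4;  s_215 = 11;  s_216 = 9;  s_217 = 10;  s_218 = 8
  s_219 = 4;  s_220 = 2;  s_221 = 0;  s_222 = 10;  s_223 = 12;  s_224 = 6
  s_225 = 9;  s_226 = 5;  s_227 = 12;  s_228 = 5;  s_229 = 12;  s_230 = 4
  s_231 = 9;  s_232 = 11;  s_233 = 9;  s_234 = 4;  s_235 = 3;  s_236 = 7
  s_237 = 2;  s_238 = 10;  s_239 = 0;  s_240 = 4;  s_241 = 0;  s_242 = 1
  s_243 = 6;  s_244 = 2;  s_245 = 5;  s_246 = 7;  s_247 = 1;  s_248 = 2
  s_249 = 5;  s_250 = 0;  s_251 = 6;  s_252 = 12;  s_253 = 5;  s_254 = 3
  s_255 = 3;  s_256 = 7;  s_257 = 11;  s_258 = 11;  s_259 = 2;  s_260 = 4
  s_261 = 11;  s_262 = 3;  s_263 = 5;  s_264 = 11;  s_265 = 4;  s_266 = 12
  s_267 = 3;  s_268 = 2;  s_269 = 6;  s_270 = 11;  s_271 = 10;  s_272 = 8
  s_273 = 12;  s_274 = 0;  s_275 = 9;  s_276 = 10;  s_277 = 3;  s_278 = 2
  s_279 = 11;  s_280 = 0;  s_281 = 1;  s_282 = 8;  s_283 = 8;  s_284 = 4
  s_285 = 7;  s_286 = 2;  s_287 = 1;  s_288 = 12;  s_289 = 2;  s_290 = 0
  s_291 = 3;  s_292 = 4;  s_293 = 3;  s_294 = 9;  s_295 = 8;  s_296 = 9
  s_297 = 0;  s_298 = 5;  s_299 = 12;  s_300 = 8;  s_301 = 8;  s_302 = 9
  s_303 = 9;  s_304 = 6;  s_305 = 1;  s_306 = 8;  s_307 = 6;  s_308 = 11
  s_309 = 8;  s_310 = 2;  s_311 = 0;  s_312 = 0;  s_313 = 8;  s_314 = 11
  s_315 = 9;  s_316 = 0;  s_317 = 4;  s_318 = 9;  s_319 = 2;  s_320 = 8
  s_321 = 2;  s_322 = 3;  s_323 = 9;  s_324 = 0;  s_325 = 11;  s_326 = 4
  s_327 = 5;  s_328 = 8;  s_329 = 12;  s_330 = 6;  s_331 = 1;  s_332 = 7
  s_333 = 3;  s_334 = 5;  s_335 = 8;  s_336 = 8;  s_337 = 7;  s_338 = 3
  s_339 = 7;  s_340 = 1;  s_341 = 7;  s_342 = 7;  s_343 = 4;  s_344 = 6
  s_345 = 8;  s_346 = 9;  s_347 = 1;  s_348 = 8;  s_349 = 5;  s_350 = 8
  s_351 = 2;  s_352 = 2;  s_353 = 6;  s_354 = 7;  s_355 = 11;  s_356 = 10
  s_357 = 12;  s_358 = 11;  s_359 = 11;  s_360 = 9;  s_361 = 12;  s_362 = 1
  s_363 = 3;  s_364 = 2;  s_365 = 1;  s_366 = 9;  s_367 = 6;  s_368 = 8
  s_369 = 3
s_370 = 3·3 + 10·8 + 4·6 = 9
s_371 = 3·9 + 10·3 + 4·8 = 11

11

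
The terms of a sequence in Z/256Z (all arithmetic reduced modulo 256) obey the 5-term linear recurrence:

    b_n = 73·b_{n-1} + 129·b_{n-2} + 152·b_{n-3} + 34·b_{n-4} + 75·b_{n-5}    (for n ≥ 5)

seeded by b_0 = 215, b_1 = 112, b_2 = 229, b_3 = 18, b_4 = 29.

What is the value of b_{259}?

b_5 = 73·29 + 129·18 + 152·229 + 34·112 + 75·215 = 44
b_6 = 73·44 + 129·29 + 152·18 + 34·229 + 75·112 = 19
b_7 = 73·19 + 129·44 + 152·29 + 34·18 + 75·229 = 74
b_8 = 73·74 + 129·19 + 152·44 + 34·29 + 75·18 = 237
b_9 = 73·237 + 129·74 + 152·19 + 34·44 + 75·29 = 126
b_10 = 73·126 + 129·237 + 152·74 + 34·19 + 75·44 = 181
Continuing the recurrence:
  b_11 = 56;  b_12 = 37;  b_13 = 104;  b_14 = 129;  b_15 = 160;  b_16 = 179
  b_17 = 234;  b_18 = 135;  b_19 = 188;  b_20 = 57;  b_21 = 170;  b_22 = 79
  b_23 = 142;  b_24 = 227;  b_25 = 120;  b_26 = 55;  b_27 = 240;  b_28 = 39
  b_29 = 40;  b_30 = 5;  b_31 = 186;  b_32 = 205;  b_33 = 228;  b_34 = 35
  b_35 = 194;  b_36 = 13;  b_37 = 150;  b_38 = 245;  b_39 = 48;  b_40 = 197
  b_41 = 144;  b_42 = 81;  b_43 = 200;  b_44 = 147;  b_45 = 162;  b_46 = 247
  b_47 = 164;  b_48 = 137;  b_49 = 242;  b_50 = 175;  b_51 = 86;  b_52 = 163
  b_53 = 0;  b_54 = 87;  b_55 = 72;  b_56 = 55;  b_57 = 96;  b_58 = 101
  b_59 = 226;  b_60 = 189;  b_61 = 156;  b_62 = 115;  b_63 = 58;  b_64 = 109
  b_65 = 174;  b_66 = 245;  b_67 = 168;  b_68 = 37;  b_69 = 184;  b_70 = 97
  b_71 = 112;  b_72 = 51;  b_73 = 218;  b_74 = 39;  b_75 = 140;  b_76 = 153
  b_77 = 58;  b_78 = 207;  b_79 = 30;  b_80 = 163;  b_81 = 8;  b_82 = 183
  b_83 = 160;  b_84 = 7;  b_85 = 24;  b_86 = 5;  b_87 = 138;  b_88 = 237
  b_89 = 84;  b_90 = 3;  b_91 = 178;  b_92 = 13;  b_93 = 198;  b_94 = 181
  b_95 = 160;  b_96 = 69;  b_97 = 224;  b_98 = 177;  b_99 = 152;  b_100 = 147
  b_101 = 146;  b_102 = 23;  b_103 = 116;  b_104 = 105;  b_105 = 130;  b_106 = 175
  b_107 = 230;  b_108 = 227;  b_109 = 144;  b_110 = 87;  b_111 = 248;  b_112 = 151
  b_113 = 80;  b_114 = 229;  b_115 = 178;  b_116 = 93;  b_117 = 12;  b_118 = 211
  b_119 = 42;  b_120 = 237;  b_121 = 222;  b_122 = 53;  b_123 = 24;  b_124 = 37
  b_125 = 8;  b_126 = 65;  b_127 = 64;  b_128 = 179;  b_129 = 202;  b_130 = 199
  b_131 = 92;  b_132 = 249;  b_133 = 202;  b_134 = 79;  b_135 = 174;  b_136 = 99
  b_137 = 152;  b_138 = 55;  b_139 = 80;  b_140 = 231;  b_141 = 8;  b_142 = 5
  b_143 = 90;  b_144 = 13;  b_145 = 196;  b_146 = 227;  b_147 = 162;  b_148 = 13
  b_149 = 246;  b_150 = 117;  b_151 = 16;  b_152 = 197;  b_153 = 48;  b_154 = 17
  b_155 = 104;  b_156 = 147;  b_157 = 130;  b_158 = 55;  b_159 = 68;  b_160 = 73
  b_161 = 18;  b_162 = 175;  b_163 = 118;  b_164 = 35;  b_165 = 32;  b_166 = 87
  b_167 = 168;  b_168 = 247;  b_169 = 64;  b_170 = 101;  b_171 = 130;  b_172 = 253
  b_173 = 124;  b_174 = 51;  b_175 = 26;  b_176 = 109;  b_177 = 14;  b_178 = 117
  b_179 = 136;  b_180 = 37;  b_181 = 88;  b_182 = 33;  b_183 = 16;  b_184 = 51
  b_185 = 186;  b_186 = 103;  b_187 = 44;  b_188 = 89;  b_189 = 90;  b_190 = 207
  b_191 = 62;  b_192 = 35;  b_193 = 40;  b_194 = 183;  b_195 = 0;  b_196 = 199
  b_197 = 248;  b_198 = 5;  b_199 = 42;  b_200 = 45;  b_201 = 52;  b_202 = 195
  b_203 = 146;  b_204 = 13;  b_205 = 38;  b_206 = 53;  b_207 = 128;  b_208 = 69
  b_209 = 128;  b_210 = 113;  b_211 = 56;  b_212 = 147;  b_213 = 114;  b_214 = 87
  b_215 = 20;  b_216 = 41;  b_217 = 162;  b_218 = 175;  b_219 = 6;  b_220 = 99
  b_221 = 176;  b_222 = 87;  b_223 = 88;  b_224 = 87;  b_225 = 48;  b_226 = 229
  b_227 = 82;  b_228 = 157;  b_229 = 236;  b_230 = 147;  b_231 = 10;  b_232 = 237
  b_233 = 62;  b_234 = 181;  b_235 = 248;  b_236 = 37;  b_237 = 168;  b_238 = 1
  b_239 = 224;  b_240 = 179;  b_241 = 170;  b_242 = 7;  b_243 = 252;  b_244 = 185
  b_245 = 234;  b_246 = 79;  b_247 = 206;  b_248 = 227;  b_249 = 184;  b_250 = 55
  b_251 = 176;  b_252 = 167;  b_253 = 232;  b_254 = 5;  b_255 = 250;  b_256 = 77
  b_257 = 164
b_258 = 73·164 + 129·77 + 152·250 + 34·5 + 75·232 = 163
b_259 = 73·163 + 129·164 + 152·77 + 34·250 + 75·5 = 130

130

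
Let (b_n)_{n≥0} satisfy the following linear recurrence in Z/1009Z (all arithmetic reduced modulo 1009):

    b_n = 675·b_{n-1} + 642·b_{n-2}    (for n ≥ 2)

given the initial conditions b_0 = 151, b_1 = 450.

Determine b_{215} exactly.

b_2 = 675·450 + 642·151 = 119
b_3 = 675·119 + 642·450 = 940
b_4 = 675·940 + 642·119 = 562
b_5 = 675·562 + 642·940 = 64
b_6 = 675·64 + 642·562 = 404
b_7 = 675·404 + 642·64 = 998
Continuing the recurrence:
  b_8 = 702;  b_9 = 630;  b_10 = 122;  b_11 = 472;  b_12 = 387;  b_13 = 218
  b_14 = 76;  b_15 = 555;  b_16 = 646;  b_17 = 295;  b_18 = 385;  b_19 = 260
  b_20 = 908;  b_21 = 872;  b_22 = 87;  b_23 = 32;  b_24 = 770;  b_25 = 479
  b_26 = 375;  b_27 = 648;  b_28 = 102;  b_29 = 546;  b_30 = 164;  b_31 = 119
  b_32 = 966;  b_33 = 959;  b_34 = 193;  b_35 = 302;  b_36 = 840;  b_37 = 98
  b_38 = 30;  b_39 = 428;  b_40 = 415;  b_41 = 960;  b_42 = 276;  b_43 = 465
  b_44 = 693;  b_45 = 474;  b_46 = 34;  b_47 = 342;  b_48 = 428;  b_49 = 937
  b_50 = 160;  b_51 = 227;  b_52 = 668;  b_53 = 315;  b_54 = 766;  b_55 = 872
  b_56 = 742;  b_57 = 215;  b_58 = 954;  b_59 = 5;  b_60 = 353;  b_61 = 334
  b_62 = 44;  b_63 = 959;  b_64 = 552;  b_65 = 467;  b_66 = 642;  b_67 = 630
  b_68 = 953;  b_69 = 393;  b_70 = 280;  b_71 = 373;  b_72 = 692;  b_73 = 266
  b_74 = 252;  b_75 = 839;  b_76 = 620;  b_77 = 606;  b_78 = 899;  b_79 = 1003
  b_80 = 1005;  b_81 = 511;  b_82 = 306;  b_83 = 851;  b_84 = 1;  b_85 = 139
  b_86 = 630;  b_87 = 907;  b_88 = 622;  b_89 = 207;  b_90 = 243;  b_91 = 273
  b_92 = 248;  b_93 = 615;  b_94 = 220;  b_95 = 488;  b_96 = 446;  b_97 = 874
  b_98 = 470;  b_99 = 528;  b_100 = 272;  b_101 = 923;  b_102 = 539;  b_103 = 868
  b_104 = 631;  b_105 = 415;  b_106 = 116;  b_107 = 661;  b_108 = 3;  b_109 = 589
  b_110 = 946;  b_111 = 625;  b_112 = 27;  b_113 = 740;  b_114 = 226;  b_115 = 32
  b_116 = 207;  b_117 = 847;  b_118 = 337;  b_119 = 373;  b_120 = 962;  b_121 = 896
  b_122 = 505;  b_123 = 944;  b_124 = 842;  b_125 = 931;  b_126 = 567;  b_127 = 688
  b_128 = 25;  b_129 = 485;  b_130 = 365;  b_131 = 777;  b_132 = 37;  b_133 = 138
  b_134 = 869;  b_135 = 150;  b_136 = 271;  b_137 = 741;  b_138 = 145;  b_139 = 485
  b_140 = 721;  b_141 = 935;  b_142 = 251;  b_143 = 837;  b_144 = 646;  b_145 = 728
  b_146 = 50;  b_147 = 662;  b_148 = 684;  b_149 = 802;  b_150 = 739;  b_151 = 673
  b_152 = 433;  b_153 = 888;  b_154 = 565;  b_155 = 993;  b_156 = 798;  b_157 = 671
  b_158 = 637;  b_159 = 80;  b_160 = 832;  b_161 = 497;  b_162 = 870;  b_163 = 242
  b_164 = 455;  b_165 = 367;  b_166 = 20;  b_167 = 900;  b_168 = 814;  b_169 = 197
  b_170 = 722;  b_171 = 352;  b_172 = 878;  b_173 = 335;  b_174 = 763;  b_175 = 588
  b_176 = 844;  b_177 = 754;  b_178 = 429;  b_179 = 749;  b_180 = 27;  b_181 = 637
  b_182 = 322;  b_183 = 724;  b_184 = 223;  b_185 = 852;  b_186 = 867;  b_187 = 111
  b_188 = 914;  b_189 = 74;  b_190 = 59;  b_191 = 559;  b_192 = 504;  b_193 = 850
  b_194 = 317;  b_195 = 907;  b_196 = 467;  b_197 = 518;  b_198 = 677;  b_199 = 493
  b_200 = 569;  b_201 = 335;  b_202 = 149;  b_203 = 837;  b_204 = 747;  b_205 = 291
  b_206 = 978;  b_207 = 421;  b_208 = 924;  b_209 = 8;  b_210 = 271;  b_211 = 387
  b_212 = 328;  b_213 = 669
b_214 = 675·669 + 642·328 = 247
b_215 = 675·247 + 642·669 = 913

913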